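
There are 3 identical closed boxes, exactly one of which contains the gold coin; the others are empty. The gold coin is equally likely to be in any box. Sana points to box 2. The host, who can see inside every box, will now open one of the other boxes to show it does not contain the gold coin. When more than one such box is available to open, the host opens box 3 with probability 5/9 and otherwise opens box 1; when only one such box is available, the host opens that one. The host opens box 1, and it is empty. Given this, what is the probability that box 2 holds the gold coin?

Consider each possible location of the gold coin in turn.
If it is in box 1 (prior 1/3): the host opened box 1, so this case is ruled out; weight (1/3)·0 = 0.
If it is in box 2 (prior 1/3): box 3 is available but not opened, probability 4/9; weight (1/3)·(4/9) = 4/27.
If it is in box 3 (prior 1/3): only box 1 is available, probability 1; weight (1/3)·1 = 1/3.
The weights sum to 13/27.
So P(the gold coin in box 2 | the host opened box 1) = (4/27) / (13/27) = 4/13.

4/13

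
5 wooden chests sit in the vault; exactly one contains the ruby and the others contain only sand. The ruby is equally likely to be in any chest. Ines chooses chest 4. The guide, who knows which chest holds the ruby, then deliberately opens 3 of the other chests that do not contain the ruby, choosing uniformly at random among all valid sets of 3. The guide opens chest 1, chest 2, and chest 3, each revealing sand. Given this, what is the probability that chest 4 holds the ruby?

Apply Bayes' rule, conditioning on where the ruby actually is.
If it is in any of chests 1, 2, and 3 (prior 1/5 each): that chest was opened and seen not to hold the prize — ruled out; weight (1/5)·0 = 0 each.
If it is in chest 4 (prior 1/5): the guide has 4 equally likely choices, so probability 1/4; weight (1/5)·(1/4) = 1/20.
If it is in chest 5 (prior 1/5): the guide has no choice, probability 1; weight (1/5)·1 = 1/5.
The weights sum to 1/4.
So P(the ruby in chest 4 | the guide opened chest 1, chest 2, and chest 3) = (1/20) / (1/4) = 1/5.

1/5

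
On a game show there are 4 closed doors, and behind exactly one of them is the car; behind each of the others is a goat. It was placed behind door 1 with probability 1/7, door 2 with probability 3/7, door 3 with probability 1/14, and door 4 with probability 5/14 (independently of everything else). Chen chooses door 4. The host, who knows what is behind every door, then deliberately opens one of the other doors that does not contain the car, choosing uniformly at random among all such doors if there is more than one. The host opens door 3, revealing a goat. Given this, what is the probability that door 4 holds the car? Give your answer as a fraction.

Condition on the true location of the car.
If it is behind door 1 (prior 1/7): the host has 2 equally likely choices, so probability 1/2; weight (1/7)·(1/2) = 1/14.
If it is behind door 2 (prior 3/7): the host has 2 equally likely choices, so probability 1/2; weight (3/7)·(1/2) = 3/14.
If it is behind door 3 (prior 1/14): the host opened door 3, so this case is ruled out; weight (1/14)·0 = 0.
If it is behind door 4 (prior 5/14): the host has 3 equally likely choices, so probability 1/3; weight (5/14)·(1/3) = 5/42.
The weights sum to 17/42.
So P(the car behind door 4 | the host opened door 3) = (5/42) / (17/42) = 5/17.

5/17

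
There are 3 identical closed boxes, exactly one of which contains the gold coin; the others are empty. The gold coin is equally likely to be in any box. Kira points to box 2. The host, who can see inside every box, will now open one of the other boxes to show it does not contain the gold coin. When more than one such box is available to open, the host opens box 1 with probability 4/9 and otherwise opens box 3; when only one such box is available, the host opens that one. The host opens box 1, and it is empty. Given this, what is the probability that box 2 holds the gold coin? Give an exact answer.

Condition on the true location of the gold coin.
If it is in box 1 (prior 1/3): the host opened box 1, so this case is ruled out; weight (1/3)·0 = 0.
If it is in box 2 (prior 1/3): box 1 is available, opened with probability 4/9; weight (1/3)·(4/9) = 4/27.
If it is in box 3 (prior 1/3): only box 1 is available, probability 1; weight (1/3)·1 = 1/3.
The weights sum to 13/27.
So P(the gold coin in box 2 | the host opened box 1) = (4/27) / (13/27) = 4/13.

4/13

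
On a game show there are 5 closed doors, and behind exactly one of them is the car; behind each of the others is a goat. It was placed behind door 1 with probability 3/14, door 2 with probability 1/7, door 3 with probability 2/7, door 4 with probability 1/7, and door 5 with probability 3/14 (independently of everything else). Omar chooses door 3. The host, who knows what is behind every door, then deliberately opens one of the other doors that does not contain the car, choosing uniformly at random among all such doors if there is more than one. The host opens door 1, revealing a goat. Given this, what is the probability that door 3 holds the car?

3/10

Condition on the true location of the car.
If it is behind door 1 (prior 3/14): the host opened door 1, so this case is ruled out; weight (3/14)·0 = 0.
If it is behind either of doors 2 and 4 (prior 1/7 each): the host has 3 equally likely choices, so probability 1/3; weight (1/7)·(1/3) = 1/21 each.
If it is behind door 3 (prior 2/7): the host has 4 equally likely choices, so probability 1/4; weight (2/7)·(1/4) = 1/14.
If it is behind door 5 (prior 3/14): the host has 3 equally likely choices, so probability 1/3; weight (3/14)·(1/3) = 1/14.
The weights sum to 5/21.
So P(the car behind door 3 | the host opened door 1) = (1/14) / (5/21) = 3/10.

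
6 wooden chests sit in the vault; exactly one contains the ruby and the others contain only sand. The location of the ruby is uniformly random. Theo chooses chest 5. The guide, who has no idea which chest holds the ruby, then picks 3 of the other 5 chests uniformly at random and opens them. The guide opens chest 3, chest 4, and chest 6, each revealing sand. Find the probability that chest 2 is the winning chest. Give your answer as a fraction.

1/3

Condition on the true location of the ruby.
If it is in any of chests 1, 2, and 5 (prior 1/6 each): the guide picks exactly this set with probability 1/10 regardless, and none is the prize; weight (1/6)·(1/10) = 1/60 each.
If it is in any of chests 3, 4, and 6 (prior 1/6 each): that chest was opened and seen not to hold the prize — ruled out; weight (1/6)·0 = 0 each.
The weights sum to 1/20.
So P(the ruby in chest 2 | the guide opened chest 3, chest 4, and chest 6) = (1/60) / (1/20) = 1/3.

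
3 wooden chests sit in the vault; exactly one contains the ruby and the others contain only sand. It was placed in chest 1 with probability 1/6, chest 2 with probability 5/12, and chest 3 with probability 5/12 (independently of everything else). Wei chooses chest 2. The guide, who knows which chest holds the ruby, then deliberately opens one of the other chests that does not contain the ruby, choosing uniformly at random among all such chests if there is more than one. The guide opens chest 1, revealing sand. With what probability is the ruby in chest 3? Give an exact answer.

2/3

Apply Bayes' rule, conditioning on where the ruby actually is.
If it is in chest 1 (prior 1/6): the guide opened chest 1, so this case is ruled out; weight (1/6)·0 = 0.
If it is in chest 2 (prior 5/12): the guide has 2 equally likely choices, so probability 1/2; weight (5/12)·(1/2) = 5/24.
If it is in chest 3 (prior 5/12): the guide has no choice, probability 1; weight (5/12)·1 = 5/12.
The weights sum to 5/8.
So P(the ruby in chest 3 | the guide opened chest 1) = (5/12) / (5/8) = 2/3.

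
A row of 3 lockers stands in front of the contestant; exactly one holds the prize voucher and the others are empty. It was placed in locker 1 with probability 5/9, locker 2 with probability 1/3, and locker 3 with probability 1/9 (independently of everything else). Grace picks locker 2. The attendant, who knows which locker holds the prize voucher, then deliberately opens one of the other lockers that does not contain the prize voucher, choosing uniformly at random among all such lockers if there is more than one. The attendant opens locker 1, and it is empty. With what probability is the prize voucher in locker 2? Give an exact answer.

3/5

Apply Bayes' rule, conditioning on where the prize voucher actually is.
If it is in locker 1 (prior 5/9): the attendant opened locker 1, so this case is ruled out; weight (5/9)·0 = 0.
If it is in locker 2 (prior 1/3): the attendant has 2 equally likely choices, so probability 1/2; weight (1/3)·(1/2) = 1/6.
If it is in locker 3 (prior 1/9): the attendant has no choice, probability 1; weight (1/9)·1 = 1/9.
The weights sum to 5/18.
So P(the prize voucher in locker 2 | the attendant opened locker 1) = (1/6) / (5/18) = 3/5.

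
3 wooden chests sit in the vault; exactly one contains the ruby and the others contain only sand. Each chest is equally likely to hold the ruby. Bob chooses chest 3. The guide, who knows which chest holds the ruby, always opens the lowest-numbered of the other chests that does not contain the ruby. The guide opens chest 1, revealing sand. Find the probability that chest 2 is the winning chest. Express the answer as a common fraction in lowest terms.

1/2

Apply Bayes' rule, conditioning on where the ruby actually is.
If it is in chest 1 (prior 1/3): the guide opened chest 1, so this case is ruled out; weight (1/3)·0 = 0.
If it is in either of chests 2 and 3 (prior 1/3 each): chest 1 is the lowest-numbered option available, probability 1; weight (1/3)·1 = 1/3 each.
The weights sum to 2/3.
So P(the ruby in chest 2 | the guide opened chest 1) = (1/3) / (2/3) = 1/2.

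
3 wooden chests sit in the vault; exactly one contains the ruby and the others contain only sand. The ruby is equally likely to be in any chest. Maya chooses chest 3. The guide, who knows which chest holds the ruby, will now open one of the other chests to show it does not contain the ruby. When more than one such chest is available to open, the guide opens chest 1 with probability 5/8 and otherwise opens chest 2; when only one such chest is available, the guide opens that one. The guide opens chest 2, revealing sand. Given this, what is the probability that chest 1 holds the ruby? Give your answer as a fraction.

8/11

Condition on the true location of the ruby.
If it is in chest 1 (prior 1/3): only chest 2 is available, probability 1; weight (1/3)·1 = 1/3.
If it is in chest 2 (prior 1/3): the guide opened chest 2, so this case is ruled out; weight (1/3)·0 = 0.
If it is in chest 3 (prior 1/3): chest 1 is available but not opened, probability 3/8; weight (1/3)·(3/8) = 1/8.
The weights sum to 11/24.
So P(the ruby in chest 1 | the guide opened chest 2) = (1/3) / (11/24) = 8/11.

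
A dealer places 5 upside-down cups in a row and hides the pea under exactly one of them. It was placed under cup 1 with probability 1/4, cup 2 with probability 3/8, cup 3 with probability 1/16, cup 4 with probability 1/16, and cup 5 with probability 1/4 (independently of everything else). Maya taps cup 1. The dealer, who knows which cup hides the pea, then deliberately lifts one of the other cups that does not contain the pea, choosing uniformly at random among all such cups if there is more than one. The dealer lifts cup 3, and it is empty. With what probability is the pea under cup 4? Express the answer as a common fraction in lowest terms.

1/14

Apply Bayes' rule, conditioning on where the pea actually is.
If it is under cup 1 (prior 1/4): the dealer has 4 equally likely choices, so probability 1/4; weight (1/4)·(1/4) = 1/16.
If it is under cup 2 (prior 3/8): the dealer has 3 equally likely choices, so probability 1/3; weight (3/8)·(1/3) = 1/8.
If it is under cup 3 (prior 1/16): the dealer opened cup 3, so this case is ruled out; weight (1/16)·0 = 0.
If it is under cup 4 (prior 1/16): the dealer has 3 equally likely choices, so probability 1/3; weight (1/16)·(1/3) = 1/48.
If it is under cup 5 (prior 1/4): the dealer has 3 equally likely choices, so probability 1/3; weight (1/4)·(1/3) = 1/12.
The weights sum to 7/24.
So P(the pea under cup 4 | the dealer opened cup 3) = (1/48) / (7/24) = 1/14.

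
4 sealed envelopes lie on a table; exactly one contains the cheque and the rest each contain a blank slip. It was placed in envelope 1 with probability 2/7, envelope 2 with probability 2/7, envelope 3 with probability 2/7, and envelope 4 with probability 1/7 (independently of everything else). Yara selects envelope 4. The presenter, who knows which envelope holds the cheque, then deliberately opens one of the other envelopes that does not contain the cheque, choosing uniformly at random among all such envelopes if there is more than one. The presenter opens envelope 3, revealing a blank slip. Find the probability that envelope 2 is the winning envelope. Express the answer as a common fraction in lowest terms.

3/7

Apply Bayes' rule, conditioning on where the cheque actually is.
If it is in either of envelopes 1 and 2 (prior 2/7 each): the presenter has 2 equally likely choices, so probability 1/2; weight (2/7)·(1/2) = 1/7 each.
If it is in envelope 3 (prior 2/7): the presenter opened envelope 3, so this case is ruled out; weight (2/7)·0 = 0.
If it is in envelope 4 (prior 1/7): the presenter has 3 equally likely choices, so probability 1/3; weight (1/7)·(1/3) = 1/21.
The weights sum to 1/3.
So P(the cheque in envelope 2 | the presenter opened envelope 3) = (1/7) / (1/3) = 3/7.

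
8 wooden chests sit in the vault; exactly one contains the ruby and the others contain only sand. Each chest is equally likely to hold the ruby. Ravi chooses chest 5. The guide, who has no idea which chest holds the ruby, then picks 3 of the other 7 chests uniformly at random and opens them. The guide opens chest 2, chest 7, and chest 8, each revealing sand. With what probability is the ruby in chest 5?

1/5

Because the guide chose which chests to open without knowing where the ruby is, the choice is independent of the prize location. Learning that none of the 3 opened chests holds the ruby simply rules out those 3 locations and leaves the remaining 5 chests still equally likely by symmetry.
So P(the ruby in chest 5) = 1/5.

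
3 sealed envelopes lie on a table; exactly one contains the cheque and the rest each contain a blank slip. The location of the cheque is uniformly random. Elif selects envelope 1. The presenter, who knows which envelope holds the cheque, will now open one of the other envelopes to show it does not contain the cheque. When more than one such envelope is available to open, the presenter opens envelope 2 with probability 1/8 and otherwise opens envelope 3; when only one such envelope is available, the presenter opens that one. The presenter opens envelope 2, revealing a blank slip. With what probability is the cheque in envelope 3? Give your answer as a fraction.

8/9

Condition on the true location of the cheque.
If it is in envelope 1 (prior 1/3): envelope 2 is available, opened with probability 1/8; weight (1/3)·(1/8) = 1/24.
If it is in envelope 2 (prior 1/3): the presenter opened envelope 2, so this case is ruled out; weight (1/3)·0 = 0.
If it is in envelope 3 (prior 1/3): only envelope 2 is available, probability 1; weight (1/3)·1 = 1/3.
The weights sum to 3/8.
So P(the cheque in envelope 3 | the presenter opened envelope 2) = (1/3) / (3/8) = 8/9.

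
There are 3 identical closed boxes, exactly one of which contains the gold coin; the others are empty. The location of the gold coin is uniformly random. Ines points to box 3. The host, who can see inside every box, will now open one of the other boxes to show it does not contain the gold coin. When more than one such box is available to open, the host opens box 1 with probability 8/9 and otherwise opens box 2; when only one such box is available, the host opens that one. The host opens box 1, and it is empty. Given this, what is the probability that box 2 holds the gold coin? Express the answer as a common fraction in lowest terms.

Apply Bayes' rule, conditioning on where the gold coin actually is.
If it is in box 1 (prior 1/3): the host opened box 1, so this case is ruled out; weight (1/3)·0 = 0.
If it is in box 2 (prior 1/3): only box 1 is available, probability 1; weight (1/3)·1 = 1/3.
If it is in box 3 (prior 1/3): box 1 is available, opened with probability 8/9; weight (1/3)·(8/9) = 8/27.
The weights sum to 17/27.
So P(the gold coin in box 2 | the host opened box 1) = (1/3) / (17/27) = 9/17.

9/17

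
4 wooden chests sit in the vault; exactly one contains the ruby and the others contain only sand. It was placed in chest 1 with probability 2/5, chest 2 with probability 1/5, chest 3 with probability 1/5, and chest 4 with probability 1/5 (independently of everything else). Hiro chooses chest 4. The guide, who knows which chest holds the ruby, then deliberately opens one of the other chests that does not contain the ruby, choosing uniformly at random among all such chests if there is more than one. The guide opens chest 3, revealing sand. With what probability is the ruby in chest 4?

Condition on the true location of the ruby.
If it is in chest 1 (prior 2/5): the guide has 2 equally likely choices, so probability 1/2; weight (2/5)·(1/2) = 1/5.
If it is in chest 2 (prior 1/5): the guide has 2 equally likely choices, so probability 1/2; weight (1/5)·(1/2) = 1/10.
If it is in chest 3 (prior 1/5): the guide opened chest 3, so this case is ruled out; weight (1/5)·0 = 0.
If it is in chest 4 (prior 1/5): the guide has 3 equally likely choices, so probability 1/3; weight (1/5)·(1/3) = 1/15.
The weights sum to 11/30.
So P(the ruby in chest 4 | the guide opened chest 3) = (1/15) / (11/30) = 2/11.

2/11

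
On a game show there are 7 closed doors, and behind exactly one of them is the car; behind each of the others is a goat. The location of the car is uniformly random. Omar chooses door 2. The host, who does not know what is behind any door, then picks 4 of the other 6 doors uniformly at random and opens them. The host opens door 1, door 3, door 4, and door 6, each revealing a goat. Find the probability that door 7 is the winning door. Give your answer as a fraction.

1/3

Consider each possible location of the car in turn.
If it is behind any of doors 1, 3, 4, and 6 (prior 1/7 each): that door was opened and seen not to hold the prize — ruled out; weight (1/7)·0 = 0 each.
If it is behind any of doors 2, 5, and 7 (prior 1/7 each): the host picks exactly this set with probability 1/15 regardless, and none is the prize; weight (1/7)·(1/15) = 1/105 each.
The weights sum to 1/35.
So P(the car behind door 7 | the host opened door 1, door 3, door 4, and door 6) = (1/105) / (1/35) = 1/3.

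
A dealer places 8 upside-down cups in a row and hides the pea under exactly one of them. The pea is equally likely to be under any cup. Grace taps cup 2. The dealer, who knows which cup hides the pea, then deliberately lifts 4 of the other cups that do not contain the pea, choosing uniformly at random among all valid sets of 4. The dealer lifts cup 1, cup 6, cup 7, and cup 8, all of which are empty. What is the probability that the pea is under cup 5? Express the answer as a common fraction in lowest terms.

7/24

Consider each possible location of the pea in turn.
If it is under any of cups 1, 6, 7, and 8 (prior 1/8 each): that cup was opened and seen not to hold the prize — ruled out; weight (1/8)·0 = 0 each.
If it is under cup 2 (prior 1/8): the dealer has 35 equally likely choices, so probability 1/35; weight (1/8)·(1/35) = 1/280.
If it is under any of cups 3, 4, and 5 (prior 1/8 each): the dealer has 15 equally likely choices, so probability 1/15; weight (1/8)·(1/15) = 1/120 each.
The weights sum to 1/35.
So P(the pea under cup 5 | the dealer opened cup 1, cup 6, cup 7, and cup 8) = (1/120) / (1/35) = 7/24.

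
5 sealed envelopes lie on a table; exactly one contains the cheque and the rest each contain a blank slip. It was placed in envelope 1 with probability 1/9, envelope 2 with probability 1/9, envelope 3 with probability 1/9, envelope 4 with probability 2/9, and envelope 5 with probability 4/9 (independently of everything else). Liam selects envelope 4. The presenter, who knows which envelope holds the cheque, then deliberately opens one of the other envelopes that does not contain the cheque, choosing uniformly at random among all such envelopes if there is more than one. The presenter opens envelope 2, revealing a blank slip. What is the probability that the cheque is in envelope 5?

Apply Bayes' rule, conditioning on where the cheque actually is.
If it is in either of envelopes 1 and 3 (prior 1/9 each): the presenter has 3 equally likely choices, so probability 1/3; weight (1/9)·(1/3) = 1/27 each.
If it is in envelope 2 (prior 1/9): the presenter opened envelope 2, so this case is ruled out; weight (1/9)·0 = 0.
If it is in envelope 4 (prior 2/9): the presenter has 4 equally likely choices, so probability 1/4; weight (2/9)·(1/4) = 1/18.
If it is in envelope 5 (prior 4/9): the presenter has 3 equally likely choices, so probability 1/3; weight (4/9)·(1/3) = 4/27.
The weights sum to 5/18.
So P(the cheque in envelope 5 | the presenter opened envelope 2) = (4/27) / (5/18) = 8/15.

8/15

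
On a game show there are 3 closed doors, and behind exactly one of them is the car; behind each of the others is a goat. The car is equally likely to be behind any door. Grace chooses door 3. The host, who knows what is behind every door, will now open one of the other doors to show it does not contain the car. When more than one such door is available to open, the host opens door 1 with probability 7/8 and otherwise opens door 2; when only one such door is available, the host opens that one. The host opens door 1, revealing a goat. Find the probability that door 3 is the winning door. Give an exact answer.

7/15

Condition on the true location of the car.
If it is behind door 1 (prior 1/3): the host opened door 1, so this case is ruled out; weight (1/3)·0 = 0.
If it is behind door 2 (prior 1/3): only door 1 is available, probability 1; weight (1/3)·1 = 1/3.
If it is behind door 3 (prior 1/3): door 1 is available, opened with probability 7/8; weight (1/3)·(7/8) = 7/24.
The weights sum to 5/8.
So P(the car behind door 3 | the host opened door 1) = (7/24) / (5/8) = 7/15.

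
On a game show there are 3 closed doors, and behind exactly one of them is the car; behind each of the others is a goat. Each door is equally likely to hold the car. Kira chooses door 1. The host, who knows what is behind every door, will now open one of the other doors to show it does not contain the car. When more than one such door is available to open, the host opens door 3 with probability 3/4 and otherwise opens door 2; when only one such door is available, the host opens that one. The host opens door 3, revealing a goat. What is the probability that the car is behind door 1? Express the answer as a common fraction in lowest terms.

Condition on the true location of the car.
If it is behind door 1 (prior 1/3): door 3 is available, opened with probability 3/4; weight (1/3)·(3/4) = 1/4.
If it is behind door 2 (prior 1/3): only door 3 is available, probability 1; weight (1/3)·1 = 1/3.
If it is behind door 3 (prior 1/3): the host opened door 3, so this case is ruled out; weight (1/3)·0 = 0.
The weights sum to 7/12.
So P(the car behind door 1 | the host opened door 3) = (1/4) / (7/12) = 3/7.

3/7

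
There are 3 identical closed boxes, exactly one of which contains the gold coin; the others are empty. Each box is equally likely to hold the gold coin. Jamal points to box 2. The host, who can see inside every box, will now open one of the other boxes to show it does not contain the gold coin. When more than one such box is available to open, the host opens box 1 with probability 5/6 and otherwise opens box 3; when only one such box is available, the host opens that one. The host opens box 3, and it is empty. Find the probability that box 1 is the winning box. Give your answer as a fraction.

Apply Bayes' rule, conditioning on where the gold coin actually is.
If it is in box 1 (prior 1/3): only box 3 is available, probability 1; weight (1/3)·1 = 1/3.
If it is in box 2 (prior 1/3): box 1 is available but not opened, probability 1/6; weight (1/3)·(1/6) = 1/18.
If it is in box 3 (prior 1/3): the host opened box 3, so this case is ruled out; weight (1/3)·0 = 0.
The weights sum to 7/18.
So P(the gold coin in box 1 | the host opened box 3) = (1/3) / (7/18) = 6/7.

6/7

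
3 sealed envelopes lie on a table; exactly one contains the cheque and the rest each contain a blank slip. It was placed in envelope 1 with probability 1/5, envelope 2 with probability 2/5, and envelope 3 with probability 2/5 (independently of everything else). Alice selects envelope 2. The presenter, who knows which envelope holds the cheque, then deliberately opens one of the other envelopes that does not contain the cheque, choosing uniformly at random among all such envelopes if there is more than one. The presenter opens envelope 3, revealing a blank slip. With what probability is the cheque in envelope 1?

1/2

Apply Bayes' rule, conditioning on where the cheque actually is.
If it is in envelope 1 (prior 1/5): the presenter has no choice, probability 1; weight (1/5)·1 = 1/5.
If it is in envelope 2 (prior 2/5): the presenter has 2 equally likely choices, so probability 1/2; weight (2/5)·(1/2) = 1/5.
If it is in envelope 3 (prior 2/5): the presenter opened envelope 3, so this case is ruled out; weight (2/5)·0 = 0.
The weights sum to 2/5.
So P(the cheque in envelope 1 | the presenter opened envelope 3) = (1/5) / (2/5) = 1/2.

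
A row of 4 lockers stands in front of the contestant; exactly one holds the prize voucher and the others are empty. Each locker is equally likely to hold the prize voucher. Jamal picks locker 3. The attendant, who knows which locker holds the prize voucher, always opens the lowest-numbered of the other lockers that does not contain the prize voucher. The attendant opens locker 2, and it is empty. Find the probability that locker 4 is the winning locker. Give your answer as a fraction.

0

Apply Bayes' rule, conditioning on where the prize voucher actually is.
If it is in locker 1 (prior 1/4): locker 2 is the lowest-numbered option available, probability 1; weight (1/4)·1 = 1/4.
If it is in locker 2 (prior 1/4): the attendant opened locker 2, so this case is ruled out; weight (1/4)·0 = 0.
If it is in either of lockers 3 and 4 (prior 1/4 each): the attendant would have opened locker 1 instead, probability 0; weight (1/4)·0 = 0 each.
The weights sum to 1/4.
So P(the prize voucher in locker 4 | the attendant opened locker 2) = 0 / (1/4) = 0.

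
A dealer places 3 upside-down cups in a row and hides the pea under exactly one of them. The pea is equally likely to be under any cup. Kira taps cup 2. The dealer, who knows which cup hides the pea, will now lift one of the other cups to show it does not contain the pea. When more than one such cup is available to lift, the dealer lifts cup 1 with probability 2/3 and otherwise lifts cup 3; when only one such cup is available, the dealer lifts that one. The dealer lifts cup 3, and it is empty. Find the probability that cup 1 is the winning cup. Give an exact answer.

Condition on the true location of the pea.
If it is under cup 1 (prior 1/3): only cup 3 is available, probability 1; weight (1/3)·1 = 1/3.
If it is under cup 2 (prior 1/3): cup 1 is available but not opened, probability 1/3; weight (1/3)·(1/3) = 1/9.
If it is under cup 3 (prior 1/3): the dealer opened cup 3, so this case is ruled out; weight (1/3)·0 = 0.
The weights sum to 4/9.
So P(the pea under cup 1 | the dealer opened cup 3) = (1/3) / (4/9) = 3/4.

3/4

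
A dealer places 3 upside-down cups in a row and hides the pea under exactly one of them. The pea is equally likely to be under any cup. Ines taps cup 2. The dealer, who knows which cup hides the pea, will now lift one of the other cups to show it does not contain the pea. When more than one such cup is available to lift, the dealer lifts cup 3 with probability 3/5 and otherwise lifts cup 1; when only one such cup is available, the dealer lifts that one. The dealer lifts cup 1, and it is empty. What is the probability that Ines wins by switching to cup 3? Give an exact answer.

Apply Bayes' rule, conditioning on where the pea actually is.
If it is under cup 1 (prior 1/3): the dealer opened cup 1, so this case is ruled out; weight (1/3)·0 = 0.
If it is under cup 2 (prior 1/3): cup 3 is available but not opened, probability 2/5; weight (1/3)·(2/5) = 2/15.
If it is under cup 3 (prior 1/3): only cup 1 is available, probability 1; weight (1/3)·1 = 1/3.
The weights sum to 7/15.
So P(the pea under cup 3 | the dealer opened cup 1) = (1/3) / (7/15) = 5/7.

5/7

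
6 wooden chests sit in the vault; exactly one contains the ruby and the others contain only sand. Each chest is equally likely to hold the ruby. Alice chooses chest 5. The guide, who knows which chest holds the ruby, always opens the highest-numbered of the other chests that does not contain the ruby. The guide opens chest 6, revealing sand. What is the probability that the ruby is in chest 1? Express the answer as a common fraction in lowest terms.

Apply Bayes' rule, conditioning on where the ruby actually is.
If it is in any of chests 1, 2, 3, 4, and 5 (prior 1/6 each): chest 6 is the highest-numbered option available, probability 1; weight (1/6)·1 = 1/6 each.
If it is in chest 6 (prior 1/6): the guide opened chest 6, so this case is ruled out; weight (1/6)·0 = 0.
The weights sum to 5/6.
So P(the ruby in chest 1 | the guide opened chest 6) = (1/6) / (5/6) = 1/5.

1/5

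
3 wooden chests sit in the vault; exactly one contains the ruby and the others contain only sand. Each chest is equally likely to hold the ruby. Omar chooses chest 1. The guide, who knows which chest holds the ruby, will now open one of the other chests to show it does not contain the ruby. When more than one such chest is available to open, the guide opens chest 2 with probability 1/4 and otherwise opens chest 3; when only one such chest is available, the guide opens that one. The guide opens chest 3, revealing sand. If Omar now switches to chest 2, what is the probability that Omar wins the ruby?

4/7

Apply Bayes' rule, conditioning on where the ruby actually is.
If it is in chest 1 (prior 1/3): chest 2 is available but not opened, probability 3/4; weight (1/3)·(3/4) = 1/4.
If it is in chest 2 (prior 1/3): only chest 3 is available, probability 1; weight (1/3)·1 = 1/3.
If it is in chest 3 (prior 1/3): the guide opened chest 3, so this case is ruled out; weight (1/3)·0 = 0.
The weights sum to 7/12.
So P(the ruby in chest 2 | the guide opened chest 3) = (1/3) / (7/12) = 4/7.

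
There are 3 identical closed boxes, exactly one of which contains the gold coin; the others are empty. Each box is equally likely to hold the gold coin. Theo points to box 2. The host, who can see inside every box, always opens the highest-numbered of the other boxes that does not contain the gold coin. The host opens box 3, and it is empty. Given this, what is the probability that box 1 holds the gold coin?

Apply Bayes' rule, conditioning on where the gold coin actually is.
If it is in either of boxes 1 and 2 (prior 1/3 each): box 3 is the highest-numbered option available, probability 1; weight (1/3)·1 = 1/3 each.
If it is in box 3 (prior 1/3): the host opened box 3, so this case is ruled out; weight (1/3)·0 = 0.
The weights sum to 2/3.
So P(the gold coin in box 1 | the host opened box 3) = (1/3) / (2/3) = 1/2.

1/2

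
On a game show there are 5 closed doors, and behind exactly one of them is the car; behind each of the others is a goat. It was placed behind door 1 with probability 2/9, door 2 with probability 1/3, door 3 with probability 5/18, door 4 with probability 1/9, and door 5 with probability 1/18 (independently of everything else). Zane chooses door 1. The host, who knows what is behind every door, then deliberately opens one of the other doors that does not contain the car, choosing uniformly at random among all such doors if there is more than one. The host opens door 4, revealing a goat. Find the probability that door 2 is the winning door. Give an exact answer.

Apply Bayes' rule, conditioning on where the car actually is.
If it is behind door 1 (prior 2/9): the host has 4 equally likely choices, so probability 1/4; weight (2/9)·(1/4) = 1/18.
If it is behind door 2 (prior 1/3): the host has 3 equally likely choices, so probability 1/3; weight (1/3)·(1/3) = 1/9.
If it is behind door 3 (prior 5/18): the host has 3 equally likely choices, so probability 1/3; weight (5/18)·(1/3) = 5/54.
If it is behind door 4 (prior 1/9): the host opened door 4, so this case is ruled out; weight (1/9)·0 = 0.
If it is behind door 5 (prior 1/18): the host has 3 equally likely choices, so probability 1/3; weight (1/18)·(1/3) = 1/54.
The weights sum to 5/18.
So P(the car behind door 2 | the host opened door 4) = (1/9) / (5/18) = 2/5.

2/5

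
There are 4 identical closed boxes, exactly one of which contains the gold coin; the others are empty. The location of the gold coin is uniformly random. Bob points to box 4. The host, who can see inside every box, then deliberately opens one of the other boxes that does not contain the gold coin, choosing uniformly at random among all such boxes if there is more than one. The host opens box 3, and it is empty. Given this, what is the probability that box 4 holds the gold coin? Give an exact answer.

Condition on the true location of the gold coin.
If it is in either of boxes 1 and 2 (prior 1/4 each): the host has 2 equally likely choices, so probability 1/2; weight (1/4)·(1/2) = 1/8 each.
If it is in box 3 (prior 1/4): the host opened box 3, so this case is ruled out; weight (1/4)·0 = 0.
If it is in box 4 (prior 1/4): the host has 3 equally likely choices, so probability 1/3; weight (1/4)·(1/3) = 1/12.
The weights sum to 1/3.
So P(the gold coin in box 4 | the host opened box 3) = (1/12) / (1/3) = 1/4.

1/4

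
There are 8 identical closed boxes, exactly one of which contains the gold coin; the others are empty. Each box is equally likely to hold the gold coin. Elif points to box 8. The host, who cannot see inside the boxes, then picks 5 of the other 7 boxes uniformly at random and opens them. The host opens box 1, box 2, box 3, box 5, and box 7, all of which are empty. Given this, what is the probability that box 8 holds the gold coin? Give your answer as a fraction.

1/3

Apply Bayes' rule, conditioning on where the gold coin actually is.
If it is in any of boxes 1, 2, 3, 5, and 7 (prior 1/8 each): that box was opened and seen not to hold the prize — ruled out; weight (1/8)·0 = 0 each.
If it is in any of boxes 4, 6, and 8 (prior 1/8 each): the host picks exactly this set with probability 1/21 regardless, and none is the prize; weight (1/8)·(1/21) = 1/168 each.
The weights sum to 1/56.
So P(the gold coin in box 8 | the host opened box 1, box 2, box 3, box 5, and box 7) = (1/168) / (1/56) = 1/3.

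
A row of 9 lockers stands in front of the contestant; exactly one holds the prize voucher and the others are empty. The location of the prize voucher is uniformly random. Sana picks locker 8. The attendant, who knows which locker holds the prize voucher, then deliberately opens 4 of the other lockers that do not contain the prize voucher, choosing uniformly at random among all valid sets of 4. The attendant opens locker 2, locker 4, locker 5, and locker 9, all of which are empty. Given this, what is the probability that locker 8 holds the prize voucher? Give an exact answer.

Consider each possible location of the prize voucher in turn.
If it is in any of lockers 1, 3, 6, and 7 (prior 1/9 each): the attendant has 35 equally likely choices, so probability 1/35; weight (1/9)·(1/35) = 1/315 each.
If it is in any of lockers 2, 4, 5, and 9 (prior 1/9 each): that locker was opened and seen not to hold the prize — ruled out; weight (1/9)·0 = 0 each.
If it is in locker 8 (prior 1/9): the attendant has 70 equally likely choices, so probability 1/70; weight (1/9)·(1/70) = 1/630.
The weights sum to 1/70.
So P(the prize voucher in locker 8 | the attendant opened locker 2, locker 4, locker 5, and locker 9) = (1/630) / (1/70) = 1/9.

1/9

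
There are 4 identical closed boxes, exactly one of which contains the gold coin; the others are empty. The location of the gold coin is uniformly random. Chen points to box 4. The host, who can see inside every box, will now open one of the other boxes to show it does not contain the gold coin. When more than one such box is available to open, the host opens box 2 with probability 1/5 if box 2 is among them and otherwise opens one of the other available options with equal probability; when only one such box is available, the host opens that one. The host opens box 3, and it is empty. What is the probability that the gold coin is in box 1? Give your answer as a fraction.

8/17

Consider each possible location of the gold coin in turn.
If it is in box 1 (prior 1/4): box 2 is available but not opened, probability 4/5; weight (1/4)·(4/5) = 1/5.
If it is in box 2 (prior 1/4): box 2 holds the prize so is unavailable; the host chooses uniformly among the 2 others, probability 1/2; weight (1/4)·(1/2) = 1/8.
If it is in box 3 (prior 1/4): the host opened box 3, so this case is ruled out; weight (1/4)·0 = 0.
If it is in box 4 (prior 1/4): box 2 is available but not opened; box 3 gets probability (1 − 1/5)/2 = 2/5; weight (1/4)·(2/5) = 1/10.
The weights sum to 17/40.
So P(the gold coin in box 1 | the host opened box 3) = (1/5) / (17/40) = 8/17.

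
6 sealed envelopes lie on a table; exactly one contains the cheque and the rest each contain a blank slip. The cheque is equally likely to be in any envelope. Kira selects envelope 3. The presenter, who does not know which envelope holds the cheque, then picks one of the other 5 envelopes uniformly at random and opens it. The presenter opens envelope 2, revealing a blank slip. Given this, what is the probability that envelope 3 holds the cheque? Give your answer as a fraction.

1/5

Apply Bayes' rule, conditioning on where the cheque actually is.
If it is in any of envelopes 1, 3, 4, 5, and 6 (prior 1/6 each): the presenter picks envelope 2 with probability 1/5 regardless, and it is not the prize; weight (1/6)·(1/5) = 1/30 each.
If it is in envelope 2 (prior 1/6): the presenter opened envelope 2, so this case is ruled out; weight (1/6)·0 = 0.
The weights sum to 1/6.
So P(the cheque in envelope 3 | the presenter opened envelope 2) = (1/30) / (1/6) = 1/5.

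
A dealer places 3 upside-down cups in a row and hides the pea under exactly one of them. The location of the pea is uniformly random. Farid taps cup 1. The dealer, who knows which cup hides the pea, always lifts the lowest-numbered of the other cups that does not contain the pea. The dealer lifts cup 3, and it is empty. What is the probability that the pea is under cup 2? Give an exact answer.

Condition on the true location of the pea.
If it is under cup 1 (prior 1/3): the dealer would have opened cup 2 instead, probability 0; weight (1/3)·0 = 0.
If it is under cup 2 (prior 1/3): cup 3 is the lowest-numbered option available, probability 1; weight (1/3)·1 = 1/3.
If it is under cup 3 (prior 1/3): the dealer opened cup 3, so this case is ruled out; weight (1/3)·0 = 0.
The weights sum to 1/3.
So P(the pea under cup 2 | the dealer opened cup 3) = (1/3) / (1/3) = 1.

1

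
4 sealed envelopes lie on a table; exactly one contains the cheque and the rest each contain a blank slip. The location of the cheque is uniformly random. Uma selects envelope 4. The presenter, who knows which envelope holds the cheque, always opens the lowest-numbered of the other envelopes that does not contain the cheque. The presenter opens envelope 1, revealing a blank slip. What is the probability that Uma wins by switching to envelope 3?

1/3

Apply Bayes' rule, conditioning on where the cheque actually is.
If it is in envelope 1 (prior 1/4): the presenter opened envelope 1, so this case is ruled out; weight (1/4)·0 = 0.
If it is in any of envelopes 2, 3, and 4 (prior 1/4 each): envelope 1 is the lowest-numbered option available, probability 1; weight (1/4)·1 = 1/4 each.
The weights sum to 3/4.
So P(the cheque in envelope 3 | the presenter opened envelope 1) = (1/4) / (3/4) = 1/3.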